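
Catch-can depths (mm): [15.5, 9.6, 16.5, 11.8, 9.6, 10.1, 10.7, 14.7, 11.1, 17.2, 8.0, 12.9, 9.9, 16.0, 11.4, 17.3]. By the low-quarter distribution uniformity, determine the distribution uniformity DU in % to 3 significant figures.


Approach: apply the low-quarter distribution uniformity, DU = (mean of lowest quarter of readings / overall mean)*100.
sorted lowest 4 of 16: [8.0, 9.6, 9.6, 9.9] -> mean = 9.2750 mm
overall mean = 12.644 mm
DU = (9.2750/12.644)*100 = 73.4 %
Therefore the distribution uniformity DU = 73.4 %.


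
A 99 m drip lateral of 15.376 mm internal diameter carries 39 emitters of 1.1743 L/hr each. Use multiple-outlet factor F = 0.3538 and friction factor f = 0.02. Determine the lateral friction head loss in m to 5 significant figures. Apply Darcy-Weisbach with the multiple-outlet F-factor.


Approach: apply Darcy-Weisbach with the multiple-outlet F-factor, Q = n*q/(3600*1000) m^3/s; v = Q/A; hf = F*f*(L/D)*(v^2/(2g)).
Q = 39*1.1743/(3600*1000) = 1.272158e-05 m^3/s
A = pi*(15.376e-3/2)^2 = 1.856849e-04 m^2, so v = Q/A = 0.06851167 m/s
hf = 0.3538*0.02*(99/0.015376)*(0.06851167^2/(2*9.81)) = 0.010900 m
Therefore the lateral friction head loss = 0.010900 m.


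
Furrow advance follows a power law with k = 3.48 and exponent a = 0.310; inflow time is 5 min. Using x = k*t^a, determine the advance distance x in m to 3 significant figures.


x = 3.48 * 5^0.310 = 5.73 m
Therefore the advance distance x = 5.73 m.


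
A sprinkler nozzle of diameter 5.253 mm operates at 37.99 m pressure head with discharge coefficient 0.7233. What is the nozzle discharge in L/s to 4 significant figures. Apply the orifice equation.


Approach: apply the orifice equation, Q = Cd*A*sqrt(2*g*h), A = pi*(d/2)^2.
A = pi*(5.253e-3/2)^2 = 2.16723e-05 m^2
Q = 0.7233 * 2.16723e-05 * sqrt(2*9.81*37.99) * 1000 = 0.4280 L/s
Therefore the nozzle discharge = 0.4280 L/s.


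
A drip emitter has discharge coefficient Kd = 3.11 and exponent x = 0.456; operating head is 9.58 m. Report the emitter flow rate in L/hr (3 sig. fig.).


Approach: apply the emitter characteristic equation, q = Kd * h^x.
q = 3.11 * 9.58^0.456 = 8.71 L/hr
Therefore the emitter flow rate = 8.71 L/hr.


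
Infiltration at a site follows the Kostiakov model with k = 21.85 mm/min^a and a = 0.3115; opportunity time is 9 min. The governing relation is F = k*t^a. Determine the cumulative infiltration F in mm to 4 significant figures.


F = 21.85 * 9^0.3115 = 43.32 mm
Therefore the cumulative infiltration F = 43.32 mm.


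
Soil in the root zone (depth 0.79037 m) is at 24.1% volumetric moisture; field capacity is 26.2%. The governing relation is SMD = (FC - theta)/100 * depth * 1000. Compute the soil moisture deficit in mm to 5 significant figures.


SMD = (26.2 - 24.1)/100 * 0.79037 * 1000 = 16.598 mm
Therefore the soil moisture deficit = 16.598 mm.


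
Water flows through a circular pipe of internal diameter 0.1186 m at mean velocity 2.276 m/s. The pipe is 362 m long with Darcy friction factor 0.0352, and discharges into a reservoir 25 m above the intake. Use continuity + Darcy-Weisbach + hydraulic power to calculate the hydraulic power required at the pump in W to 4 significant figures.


Approach: apply continuity + Darcy-Weisbach + hydraulic power, Q = A*v; hf = f*(L/D)*(v^2/(2g)); H = static + hf; P = rho*g*Q*H.
Step 1 — flow rate (continuity, Q = A*v):
  A = pi*(0.1186/2)^2 = 0.0110474 m^2
  Q = 0.0110474 * 2.276 = 0.0251438 m^3/s
Step 2 — friction head loss (Darcy-Weisbach):
  hf = 0.0352 * (362/0.1186) * (2.276^2 / (2*9.81))
  hf = 28.3669 m
Step 3 — total head: H = 25 + 28.3669 = 53.3669 m
Step 4 — hydraulic power (P = rho*g*Q*H):
  P = 1000 * 9.81 * 0.0251438 * 53.3669 = 13160 W
Therefore the hydraulic power required at the pump = 13160 W.


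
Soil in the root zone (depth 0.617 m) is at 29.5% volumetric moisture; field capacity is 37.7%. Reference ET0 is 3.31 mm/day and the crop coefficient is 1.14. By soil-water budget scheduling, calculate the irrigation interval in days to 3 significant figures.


Approach: apply soil-water budget scheduling, SMD = (FC-theta)/100*depth*1000; ETc = ET0*Kc; interval = SMD/ETc.
Step 1 — soil moisture deficit:
  SMD = (37.7 - 29.5)/100 * 0.617 * 1000 = 50.594 mm
Step 2 — daily crop ET (ETc = ET0*Kc):
  ETc = 3.31 * 1.14 = 3.7734 mm/day
Step 3 — irrigation interval (SMD/ETc):
  interval = 50.594 / 3.7734 = 13.4 days
Therefore the irrigation interval = 13.4 days.


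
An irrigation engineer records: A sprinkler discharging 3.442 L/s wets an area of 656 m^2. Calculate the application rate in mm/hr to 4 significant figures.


Approach: apply the application rate relation, rate = (Q/A)*3600.
rate = (3.442 / 656) * 3600 = 18.89 mm/hr
Therefore the application rate = 18.89 mm/hr.


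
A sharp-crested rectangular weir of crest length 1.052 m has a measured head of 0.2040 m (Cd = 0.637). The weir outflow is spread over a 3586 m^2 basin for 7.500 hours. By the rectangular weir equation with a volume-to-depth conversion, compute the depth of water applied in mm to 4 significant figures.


Approach: apply the rectangular weir equation with a volume-to-depth conversion, Q = (2/3)*Cd*L*sqrt(2g)*H^1.5; d = Q*t/A * 1000.
Step 1 — weir discharge:
  Q = (2/3)*0.637*1.052*sqrt(2*9.81)*0.2040^1.5 = 0.182330 m^3/s
Step 2 — volume: V = 0.182330 * 7.500*3600 = 4922.92 m^3
Step 3 — depth: d = V/A * 1000 = 4922.92/3586 * 1000 = 1373 mm
Therefore the depth of water applied = 1373 mm.


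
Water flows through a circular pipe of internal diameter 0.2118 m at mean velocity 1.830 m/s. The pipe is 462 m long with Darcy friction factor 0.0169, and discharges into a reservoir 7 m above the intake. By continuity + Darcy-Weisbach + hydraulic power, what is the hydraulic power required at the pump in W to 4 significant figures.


Approach: apply continuity + Darcy-Weisbach + hydraulic power, Q = A*v; hf = f*(L/D)*(v^2/(2g)); H = static + hf; P = rho*g*Q*H.
Step 1 — flow rate (continuity, Q = A*v):
  A = pi*(0.2118/2)^2 = 0.0352324 m^2
  Q = 0.0352324 * 1.830 = 0.0644752 m^3/s
Step 2 — friction head loss (Darcy-Weisbach):
  hf = 0.0169 * (462/0.2118) * (1.830^2 / (2*9.81))
  hf = 6.29225 m
Step 3 — total head: H = 7 + 6.29225 = 13.2922 m
Step 4 — hydraulic power (P = rho*g*Q*H):
  P = 1000 * 9.81 * 0.0644752 * 13.2922 = 8407 W
Therefore the hydraulic power required at the pump = 8407 W.


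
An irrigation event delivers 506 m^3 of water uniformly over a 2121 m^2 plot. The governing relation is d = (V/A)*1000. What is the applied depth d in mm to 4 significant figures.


d = (506 / 2121) * 1000 = 238.6 mm
Therefore the applied depth d = 238.6 mm.


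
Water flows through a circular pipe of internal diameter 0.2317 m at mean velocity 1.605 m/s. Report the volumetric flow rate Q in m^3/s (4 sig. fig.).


Approach: apply the continuity equation for pipe flow, Q = A * v with A = pi*(D/2)^2.
A = pi*(0.2317/2)^2 = 0.0421640 m^2
Q = 0.0421640 * 1.605 = 0.06767 m^3/s
Therefore the volumetric flow rate Q = 0.06767 m^3/s.


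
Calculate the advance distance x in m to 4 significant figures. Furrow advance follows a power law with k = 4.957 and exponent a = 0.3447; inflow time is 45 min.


Approach: apply the power-law advance function, x = k*t^a.
x = 4.957 * 45^0.3447 = 18.41 m
Therefore the advance distance x = 18.41 m.


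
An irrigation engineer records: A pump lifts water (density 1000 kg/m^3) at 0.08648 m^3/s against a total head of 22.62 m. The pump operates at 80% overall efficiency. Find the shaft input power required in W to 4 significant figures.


Approach: apply hydraulic power then efficiency conversion, P = rho*g*Q*H; P_in = P/eta.
Step 1 — hydraulic power (P = rho*g*Q*H):
  P = 1000 * 9.81 * 0.08648 * 22.62 = 19190.1 W
Step 2 — input power: P_in = P/eta = 19190.1 / 0.8 = 23990 W
Therefore the shaft input power required = 23990 W.


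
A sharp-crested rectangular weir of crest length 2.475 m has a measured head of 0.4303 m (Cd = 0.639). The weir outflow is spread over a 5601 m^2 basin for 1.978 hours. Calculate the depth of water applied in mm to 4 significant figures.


Approach: apply the rectangular weir equation with a volume-to-depth conversion, Q = (2/3)*Cd*L*sqrt(2g)*H^1.5; d = Q*t/A * 1000.
Step 1 — weir discharge:
  Q = (2/3)*0.639*2.475*sqrt(2*9.81)*0.4303^1.5 = 1.31823 m^3/s
Step 2 — volume: V = 1.31823 * 1.978*3600 = 9386.86 m^3
Step 3 — depth: d = V/A * 1000 = 9386.86/5601 * 1000 = 1676 mm
Therefore the depth of water applied = 1676 mm.


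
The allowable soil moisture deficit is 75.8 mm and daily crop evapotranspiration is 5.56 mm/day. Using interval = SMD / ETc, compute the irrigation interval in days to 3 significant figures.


interval = 75.8 / 5.56 = 13.6 days
Therefore the irrigation interval = 13.6 days.


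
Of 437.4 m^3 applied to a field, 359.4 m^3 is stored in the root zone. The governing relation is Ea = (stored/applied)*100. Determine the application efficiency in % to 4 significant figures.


Ea = (359.4/437.4)*100 = 82.17 %
Therefore the application efficiency = 82.17 %.


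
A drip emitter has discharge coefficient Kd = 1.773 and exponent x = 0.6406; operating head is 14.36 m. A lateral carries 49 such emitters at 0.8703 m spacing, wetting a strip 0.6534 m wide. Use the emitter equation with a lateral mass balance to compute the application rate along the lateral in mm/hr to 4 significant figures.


Approach: apply the emitter equation with a lateral mass balance, q = Kd*h^x; Q = n*q; rate = Q/(n*spacing*width).
Step 1 — single emitter flow (q = Kd*h^x):
  q = 1.773 * 14.36^0.6406 = 9.77196 L/hr
Step 2 — total lateral flow: Q = 49 * 9.77196 = 478.826 L/hr
Step 3 — wetted area: A = 49 * 0.8703 * 0.6534 = 27.8640 m^2
Step 4 — application rate: Q/A = 478.826/27.8640 = 17.18 mm/hr
Therefore the application rate along the lateral = 17.18 mm/hr.


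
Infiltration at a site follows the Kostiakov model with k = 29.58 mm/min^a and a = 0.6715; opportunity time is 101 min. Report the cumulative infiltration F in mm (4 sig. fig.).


Approach: apply the Kostiakov infiltration equation, F = k*t^a.
F = 29.58 * 101^0.6715 = 656.0 mm
Therefore the cumulative infiltration F = 656.0 mm.


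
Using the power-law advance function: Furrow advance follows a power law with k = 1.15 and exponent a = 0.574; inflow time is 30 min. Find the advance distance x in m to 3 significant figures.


Approach: apply the power-law advance function, x = k*t^a.
x = 1.15 * 30^0.574 = 8.10 m
Therefore the advance distance x = 8.10 m.


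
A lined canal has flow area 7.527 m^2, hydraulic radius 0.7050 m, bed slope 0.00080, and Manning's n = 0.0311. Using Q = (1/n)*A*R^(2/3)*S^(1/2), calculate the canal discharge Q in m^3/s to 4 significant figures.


Q = (1/0.0311) * 7.527 * 0.7050^(2/3) * 0.00080^(1/2) = 5.422 m^3/s
Therefore the canal discharge Q = 5.422 m^3/s.


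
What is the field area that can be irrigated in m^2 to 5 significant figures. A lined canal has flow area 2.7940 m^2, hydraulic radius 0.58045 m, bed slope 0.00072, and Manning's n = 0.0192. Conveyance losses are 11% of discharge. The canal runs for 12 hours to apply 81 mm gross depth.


Approach: apply Manning's equation with a conveyance and depth budget, Q = (1/n)*A*R^(2/3)*S^(1/2); Q_field = Q*(1-loss); Area = Q_field*t/(d/1000).
Step 1 — canal discharge (Manning's equation):
  Q = (1/0.0192) * 2.7940 * 0.58045^(2/3) * 0.00072^(1/2) = 2.717073 m^3/s
Step 2 — delivered flow: Q_field = 2.717073*(1 - 11/100) = 2.418195 m^3/s
Step 3 — volume delivered: V = 2.418195 * 12*3600 = 104466.0 m^3
Step 4 — area served: A = V / (depth/1000) = 104466.0 / 0.081 = 1289700 m^2
Therefore the field area that can be irrigated = 1289700 m^2.


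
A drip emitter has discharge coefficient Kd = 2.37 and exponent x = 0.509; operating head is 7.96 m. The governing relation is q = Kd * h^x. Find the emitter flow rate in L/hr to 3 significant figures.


q = 2.37 * 7.96^0.509 = 6.81 L/hr
Therefore the emitter flow rate = 6.81 L/hr.


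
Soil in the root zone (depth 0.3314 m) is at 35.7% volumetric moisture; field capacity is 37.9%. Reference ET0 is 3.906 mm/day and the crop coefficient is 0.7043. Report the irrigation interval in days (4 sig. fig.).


Approach: apply soil-water budget scheduling, SMD = (FC-theta)/100*depth*1000; ETc = ET0*Kc; interval = SMD/ETc.
Step 1 — soil moisture deficit:
  SMD = (37.9 - 35.7)/100 * 0.3314 * 1000 = 7.29080 mm
Step 2 — daily crop ET (ETc = ET0*Kc):
  ETc = 3.906 * 0.7043 = 2.75100 mm/day
Step 3 — irrigation interval (SMD/ETc):
  interval = 7.29080 / 2.75100 = 2.650 days
Therefore the irrigation interval = 2.650 days.


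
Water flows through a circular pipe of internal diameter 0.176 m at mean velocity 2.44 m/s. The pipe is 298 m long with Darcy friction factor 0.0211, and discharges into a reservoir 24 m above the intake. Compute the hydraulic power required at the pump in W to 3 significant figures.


Approach: apply continuity + Darcy-Weisbach + hydraulic power, Q = A*v; hf = f*(L/D)*(v^2/(2g)); H = static + hf; P = rho*g*Q*H.
Step 1 — flow rate (continuity, Q = A*v):
  A = pi*(0.176/2)^2 = 0.024328 m^2
  Q = 0.024328 * 2.44 = 0.059362 m^3/s
Step 2 — friction head loss (Darcy-Weisbach):
  hf = 0.0211 * (298/0.176) * (2.44^2 / (2*9.81))
  hf = 10.841 m
Step 3 — total head: H = 24 + 10.841 = 34.841 m
Step 4 — hydraulic power (P = rho*g*Q*H):
  P = 1000 * 9.81 * 0.059362 * 34.841 = 20300 W
Therefore the hydraulic power required at the pump = 20300 W.


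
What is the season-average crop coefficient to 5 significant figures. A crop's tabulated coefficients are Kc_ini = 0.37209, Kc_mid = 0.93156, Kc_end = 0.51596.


Approach: apply a simple seasonal average, Kc_avg = (Kc_ini + Kc_mid + Kc_end)/3.
Kc_avg = (0.37209 + 0.93156 + 0.51596)/3 = 0.60654
Therefore the season-average crop coefficient = 0.60654.


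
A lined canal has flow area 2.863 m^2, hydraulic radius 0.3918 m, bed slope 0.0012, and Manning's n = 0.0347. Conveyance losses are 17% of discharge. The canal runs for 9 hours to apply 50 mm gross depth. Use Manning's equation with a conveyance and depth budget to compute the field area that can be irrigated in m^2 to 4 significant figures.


Approach: apply Manning's equation with a conveyance and depth budget, Q = (1/n)*A*R^(2/3)*S^(1/2); Q_field = Q*(1-loss); Area = Q_field*t/(d/1000).
Step 1 — canal discharge (Manning's equation):
  Q = (1/0.0347) * 2.863 * 0.3918^(2/3) * 0.0012^(1/2) = 1.53035 m^3/s
Step 2 — delivered flow: Q_field = 1.53035*(1 - 17/100) = 1.27019 m^3/s
Step 3 — volume delivered: V = 1.27019 * 9*3600 = 41154.3 m^3
Step 4 — area served: A = V / (depth/1000) = 41154.3 / 0.05 = 823100 m^2
Therefore the field area that can be irrigated = 823100 m^2.


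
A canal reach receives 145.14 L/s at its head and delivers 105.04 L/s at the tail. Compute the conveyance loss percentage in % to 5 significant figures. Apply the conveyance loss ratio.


Approach: apply the conveyance loss ratio, loss% = ((Q_head - Q_tail)/Q_head)*100.
loss = ((145.14 - 105.04)/145.14)*100 = 27.628 %
Therefore the conveyance loss percentage = 27.628 %.


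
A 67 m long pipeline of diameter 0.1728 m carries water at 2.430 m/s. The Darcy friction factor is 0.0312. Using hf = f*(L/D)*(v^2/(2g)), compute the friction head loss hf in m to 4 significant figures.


hf = 0.0312 * (67/0.1728) * (2.430^2 / (2*9.81))
hf = 3.641 m
Therefore the friction head loss hf = 3.641 m.


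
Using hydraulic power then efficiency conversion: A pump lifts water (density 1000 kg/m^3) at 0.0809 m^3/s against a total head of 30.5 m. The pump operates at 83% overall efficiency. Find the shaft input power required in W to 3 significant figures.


Approach: apply hydraulic power then efficiency conversion, P = rho*g*Q*H; P_in = P/eta.
Step 1 — hydraulic power (P = rho*g*Q*H):
  P = 1000 * 9.81 * 0.0809 * 30.5 = 24206 W
Step 2 — input power: P_in = P/eta = 24206 / 0.83 = 29200 W
Therefore the shaft input power required = 29200 W.


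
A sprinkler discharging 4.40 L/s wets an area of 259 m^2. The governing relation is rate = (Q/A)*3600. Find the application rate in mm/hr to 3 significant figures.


rate = (4.40 / 259) * 3600 = 61.2 mm/hr
Therefore the application rate = 61.2 mm/hr.


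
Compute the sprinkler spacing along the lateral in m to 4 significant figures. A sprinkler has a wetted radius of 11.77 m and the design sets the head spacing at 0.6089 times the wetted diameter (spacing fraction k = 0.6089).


Approach: apply the sprinkler spacing rule (spacing as a fraction of wetted diameter), S = k*(2*R).
S = 0.6089 * (2 * 11.77) = 14.33 m
Therefore the sprinkler spacing along the lateral = 14.33 m.


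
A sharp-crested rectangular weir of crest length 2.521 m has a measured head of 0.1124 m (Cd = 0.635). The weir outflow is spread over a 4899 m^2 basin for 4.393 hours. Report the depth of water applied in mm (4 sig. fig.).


Approach: apply the rectangular weir equation with a volume-to-depth conversion, Q = (2/3)*Cd*L*sqrt(2g)*H^1.5; d = Q*t/A * 1000.
Step 1 — weir discharge:
  Q = (2/3)*0.635*2.521*sqrt(2*9.81)*0.1124^1.5 = 0.178137 m^3/s
Step 2 — volume: V = 0.178137 * 4.393*3600 = 2817.20 m^3
Step 3 — depth: d = V/A * 1000 = 2817.20/4899 * 1000 = 575.1 mm
Therefore the depth of water applied = 575.1 mm.


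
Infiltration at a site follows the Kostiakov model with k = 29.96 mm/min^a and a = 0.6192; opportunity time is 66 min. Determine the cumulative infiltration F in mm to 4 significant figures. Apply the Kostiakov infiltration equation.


Approach: apply the Kostiakov infiltration equation, F = k*t^a.
F = 29.96 * 66^0.6192 = 401.1 mm
Therefore the cumulative infiltration F = 401.1 mm.


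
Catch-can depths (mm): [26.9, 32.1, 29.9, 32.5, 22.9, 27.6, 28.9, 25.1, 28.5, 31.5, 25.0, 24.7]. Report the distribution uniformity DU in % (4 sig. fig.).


Approach: apply the low-quarter distribution uniformity, DU = (mean of lowest quarter of readings / overall mean)*100.
sorted lowest 3 of 12: [22.9, 24.7, 25.0] -> mean = 24.2000 mm
overall mean = 27.9667 mm
DU = (24.2000/27.9667)*100 = 86.53 %
Therefore the distribution uniformity DU = 86.53 %.


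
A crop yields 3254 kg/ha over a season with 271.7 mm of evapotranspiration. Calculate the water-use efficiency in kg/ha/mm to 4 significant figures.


Approach: apply the water-use efficiency ratio, WUE = yield/ET.
WUE = 3254 / 271.7 = 11.98 kg/ha/mm
Therefore the water-use efficiency = 11.98 kg/ha/mm.


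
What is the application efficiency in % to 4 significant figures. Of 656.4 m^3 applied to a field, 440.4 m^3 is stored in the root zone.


Approach: apply the application efficiency ratio, Ea = (stored/applied)*100.
Ea = (440.4/656.4)*100 = 67.09 %
Therefore the application efficiency = 67.09 %.


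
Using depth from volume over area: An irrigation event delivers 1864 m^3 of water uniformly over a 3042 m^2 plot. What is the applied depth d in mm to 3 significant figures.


Approach: apply depth from volume over area, d = (V/A)*1000.
d = (1864 / 3042) * 1000 = 613 mm
Therefore the applied depth d = 613 mm.


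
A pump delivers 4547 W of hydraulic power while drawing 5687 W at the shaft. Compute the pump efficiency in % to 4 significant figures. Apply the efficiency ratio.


Approach: apply the efficiency ratio, eta = (P_out/P_in)*100.
eta = (4547 / 5687) * 100 = 79.95 %
Therefore the pump efficiency = 79.95 %.


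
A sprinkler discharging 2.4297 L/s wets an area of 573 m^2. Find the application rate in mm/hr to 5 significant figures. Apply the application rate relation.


Approach: apply the application rate relation, rate = (Q/A)*3600.
rate = (2.4297 / 573) * 3600 = 15.265 mm/hr
Therefore the application rate = 15.265 mm/hr.


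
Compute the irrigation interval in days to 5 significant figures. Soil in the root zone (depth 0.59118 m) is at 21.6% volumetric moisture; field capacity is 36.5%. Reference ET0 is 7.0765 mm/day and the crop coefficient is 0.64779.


Approach: apply soil-water budget scheduling, SMD = (FC-theta)/100*depth*1000; ETc = ET0*Kc; interval = SMD/ETc.
Step 1 — soil moisture deficit:
  SMD = (36.5 - 21.6)/100 * 0.59118 * 1000 = 88.08582 mm
Step 2 — daily crop ET (ETc = ET0*Kc):
  ETc = 7.0765 * 0.64779 = 4.584086 mm/day
Step 3 — irrigation interval (SMD/ETc):
  interval = 88.08582 / 4.584086 = 19.216 days
Therefore the irrigation interval = 19.216 days.


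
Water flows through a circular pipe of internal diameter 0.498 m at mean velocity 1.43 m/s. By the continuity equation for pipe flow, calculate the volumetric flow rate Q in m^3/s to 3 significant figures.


Approach: apply the continuity equation for pipe flow, Q = A * v with A = pi*(D/2)^2.
A = pi*(0.498/2)^2 = 0.19478 m^2
Q = 0.19478 * 1.43 = 0.279 m^3/s
Therefore the volumetric flow rate Q = 0.279 m^3/s.


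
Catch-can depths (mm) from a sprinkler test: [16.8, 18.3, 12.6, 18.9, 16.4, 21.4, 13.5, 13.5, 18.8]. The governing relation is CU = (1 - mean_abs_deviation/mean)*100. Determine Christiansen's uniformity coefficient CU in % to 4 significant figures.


mean = 16.6889 mm
mean |d_i - mean| = 2.39012 mm
CU = (1 - 2.39012/16.6889)*100 = 85.68 %
Therefore Christiansen's uniformity coefficient CU = 85.68 %.


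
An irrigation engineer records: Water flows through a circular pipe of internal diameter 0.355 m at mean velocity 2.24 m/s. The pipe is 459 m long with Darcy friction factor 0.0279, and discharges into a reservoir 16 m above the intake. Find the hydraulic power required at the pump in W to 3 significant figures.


Approach: apply continuity + Darcy-Weisbach + hydraulic power, Q = A*v; hf = f*(L/D)*(v^2/(2g)); H = static + hf; P = rho*g*Q*H.
Step 1 — flow rate (continuity, Q = A*v):
  A = pi*(0.355/2)^2 = 0.098980 m^2
  Q = 0.098980 * 2.24 = 0.22171 m^3/s
Step 2 — friction head loss (Darcy-Weisbach):
  hf = 0.0279 * (459/0.355) * (2.24^2 / (2*9.81))
  hf = 9.2254 m
Step 3 — total head: H = 16 + 9.2254 = 25.225 m
Step 4 — hydraulic power (P = rho*g*Q*H):
  P = 1000 * 9.81 * 0.22171 * 25.225 = 54900 W
Therefore the hydraulic power required at the pump = 54900 W.


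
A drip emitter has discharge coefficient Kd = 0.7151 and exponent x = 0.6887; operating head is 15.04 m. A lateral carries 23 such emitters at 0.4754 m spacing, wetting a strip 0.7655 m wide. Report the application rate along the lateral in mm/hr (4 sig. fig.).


Approach: apply the emitter equation with a lateral mass balance, q = Kd*h^x; Q = n*q; rate = Q/(n*spacing*width).
Step 1 — single emitter flow (q = Kd*h^x):
  q = 0.7151 * 15.04^0.6887 = 4.62527 L/hr
Step 2 — total lateral flow: Q = 23 * 4.62527 = 106.381 L/hr
Step 3 — wetted area: A = 23 * 0.4754 * 0.7655 = 8.37013 m^2
Step 4 — application rate: Q/A = 106.381/8.37013 = 12.71 mm/hr
Therefore the application rate along the lateral = 12.71 mm/hr.


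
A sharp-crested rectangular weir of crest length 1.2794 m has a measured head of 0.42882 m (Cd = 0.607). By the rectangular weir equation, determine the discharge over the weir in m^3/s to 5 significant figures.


Approach: apply the rectangular weir equation, Q = (2/3)*Cd*L*sqrt(2g)*H^1.5.
Q = (2/3)*0.607*1.2794*sqrt(2*9.81)*0.42882^1.5 = 0.64397 m^3/s
Therefore the discharge over the weir = 0.64397 m^3/s.


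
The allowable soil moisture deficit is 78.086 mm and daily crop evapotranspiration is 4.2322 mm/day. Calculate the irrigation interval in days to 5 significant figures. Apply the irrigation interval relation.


Approach: apply the irrigation interval relation, interval = SMD / ETc.
interval = 78.086 / 4.2322 = 18.450 days
Therefore the irrigation interval = 18.450 days.


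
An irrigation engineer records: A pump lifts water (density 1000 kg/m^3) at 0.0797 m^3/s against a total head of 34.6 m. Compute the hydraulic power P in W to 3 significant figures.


Approach: apply the hydraulic power relation, P = rho*g*Q*H.
P = 1000 * 9.81 * 0.0797 * 34.6 = 27100 W
Therefore the hydraulic power P = 27100 W.


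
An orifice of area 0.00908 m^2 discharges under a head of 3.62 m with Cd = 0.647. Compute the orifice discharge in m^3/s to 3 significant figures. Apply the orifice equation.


Approach: apply the orifice equation, Q = Cd*A*sqrt(2*g*h).
Q = 0.647 * 0.00908 * sqrt(2*9.81*3.62) = 0.0495 m^3/s
Therefore the orifice discharge = 0.0495 m^3/s.


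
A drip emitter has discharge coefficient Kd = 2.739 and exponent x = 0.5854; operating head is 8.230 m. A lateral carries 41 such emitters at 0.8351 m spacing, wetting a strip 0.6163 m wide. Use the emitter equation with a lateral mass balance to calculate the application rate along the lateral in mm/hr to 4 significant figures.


Approach: apply the emitter equation with a lateral mass balance, q = Kd*h^x; Q = n*q; rate = Q/(n*spacing*width).
Step 1 — single emitter flow (q = Kd*h^x):
  q = 2.739 * 8.230^0.5854 = 9.40735 L/hr
Step 2 — total lateral flow: Q = 41 * 9.40735 = 385.701 L/hr
Step 3 — wetted area: A = 41 * 0.8351 * 0.6163 = 21.1016 m^2
Step 4 — application rate: Q/A = 385.701/21.1016 = 18.28 mm/hr
Therefore the application rate along the lateral = 18.28 mm/hr.


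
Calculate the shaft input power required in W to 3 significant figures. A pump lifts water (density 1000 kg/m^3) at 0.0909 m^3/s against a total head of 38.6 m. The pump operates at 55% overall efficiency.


Approach: apply hydraulic power then efficiency conversion, P = rho*g*Q*H; P_in = P/eta.
Step 1 — hydraulic power (P = rho*g*Q*H):
  P = 1000 * 9.81 * 0.0909 * 38.6 = 34421 W
Step 2 — input power: P_in = P/eta = 34421 / 0.55 = 62600 W
Therefore the shaft input power required = 62600 W.


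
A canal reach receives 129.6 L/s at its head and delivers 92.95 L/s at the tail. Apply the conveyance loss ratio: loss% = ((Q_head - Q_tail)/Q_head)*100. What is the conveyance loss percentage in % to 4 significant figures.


loss = ((129.6 - 92.95)/129.6)*100 = 28.28 %
Therefore the conveyance loss percentage = 28.28 %.


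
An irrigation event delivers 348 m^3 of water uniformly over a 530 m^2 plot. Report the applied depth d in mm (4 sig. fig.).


Approach: apply depth from volume over area, d = (V/A)*1000.
d = (348 / 530) * 1000 = 656.6 mm
Therefore the applied depth d = 656.6 mm.


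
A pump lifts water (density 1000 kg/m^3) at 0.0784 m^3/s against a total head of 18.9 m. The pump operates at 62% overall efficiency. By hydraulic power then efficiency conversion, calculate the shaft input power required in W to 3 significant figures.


Approach: apply hydraulic power then efficiency conversion, P = rho*g*Q*H; P_in = P/eta.
Step 1 — hydraulic power (P = rho*g*Q*H):
  P = 1000 * 9.81 * 0.0784 * 18.9 = 14536 W
Step 2 — input power: P_in = P/eta = 14536 / 0.62 = 23400 W
Therefore the shaft input power required = 23400 W.


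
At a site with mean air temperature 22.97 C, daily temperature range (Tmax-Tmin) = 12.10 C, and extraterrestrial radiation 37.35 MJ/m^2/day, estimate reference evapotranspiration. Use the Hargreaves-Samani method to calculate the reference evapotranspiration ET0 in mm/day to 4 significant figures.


Approach: apply the Hargreaves-Samani method, ET0 = 0.0023*(Tmean+17.8)*sqrt(Tmax-Tmin)*0.408*Ra.
ET0 = 0.0023*(22.97+17.8)*sqrt(12.10)*0.408*37.35 = 4.971 mm/day
Therefore the reference evapotranspiration ET0 = 4.971 mm/day.


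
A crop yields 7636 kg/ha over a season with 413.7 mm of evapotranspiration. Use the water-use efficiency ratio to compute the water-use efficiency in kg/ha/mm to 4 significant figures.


Approach: apply the water-use efficiency ratio, WUE = yield/ET.
WUE = 7636 / 413.7 = 18.46 kg/ha/mm
Therefore the water-use efficiency = 18.46 kg/ha/mm.


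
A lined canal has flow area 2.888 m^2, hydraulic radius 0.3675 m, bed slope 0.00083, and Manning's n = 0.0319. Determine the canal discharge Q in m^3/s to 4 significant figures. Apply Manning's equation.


Approach: apply Manning's equation, Q = (1/n)*A*R^(2/3)*S^(1/2).
Q = (1/0.0319) * 2.888 * 0.3675^(2/3) * 0.00083^(1/2) = 1.338 m^3/s
Therefore the canal discharge Q = 1.338 m^3/s.


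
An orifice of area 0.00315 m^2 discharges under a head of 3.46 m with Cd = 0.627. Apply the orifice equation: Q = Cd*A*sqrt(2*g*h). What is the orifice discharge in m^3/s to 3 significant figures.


Q = 0.627 * 0.00315 * sqrt(2*9.81*3.46) = 0.0163 m^3/s
Therefore the orifice discharge = 0.0163 m^3/s.


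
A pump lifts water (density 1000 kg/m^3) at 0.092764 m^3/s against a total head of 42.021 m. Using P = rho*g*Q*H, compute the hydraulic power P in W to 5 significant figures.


P = 1000 * 9.81 * 0.092764 * 42.021 = 38240 W
Therefore the hydraulic power P = 38240 W.


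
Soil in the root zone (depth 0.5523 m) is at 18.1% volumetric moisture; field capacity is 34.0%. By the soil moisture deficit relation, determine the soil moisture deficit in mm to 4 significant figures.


Approach: apply the soil moisture deficit relation, SMD = (FC - theta)/100 * depth * 1000.
SMD = (34.0 - 18.1)/100 * 0.5523 * 1000 = 87.82 mm
Therefore the soil moisture deficit = 87.82 mm.


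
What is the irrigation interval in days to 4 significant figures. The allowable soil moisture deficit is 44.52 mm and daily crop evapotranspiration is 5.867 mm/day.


Approach: apply the irrigation interval relation, interval = SMD / ETc.
interval = 44.52 / 5.867 = 7.588 days
Therefore the irrigation interval = 7.588 days.


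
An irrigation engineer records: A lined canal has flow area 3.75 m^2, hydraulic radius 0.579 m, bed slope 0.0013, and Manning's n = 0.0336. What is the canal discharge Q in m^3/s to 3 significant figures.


Approach: apply Manning's equation, Q = (1/n)*A*R^(2/3)*S^(1/2).
Q = (1/0.0336) * 3.75 * 0.579^(2/3) * 0.0013^(1/2) = 2.80 m^3/s
Therefore the canal discharge Q = 2.80 m^3/s.


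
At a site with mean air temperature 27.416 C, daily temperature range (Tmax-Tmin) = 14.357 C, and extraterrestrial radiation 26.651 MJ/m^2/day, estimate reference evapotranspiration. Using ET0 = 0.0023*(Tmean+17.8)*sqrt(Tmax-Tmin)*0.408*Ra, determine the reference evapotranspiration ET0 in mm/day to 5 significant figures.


ET0 = 0.0023*(27.416+17.8)*sqrt(14.357)*0.408*26.651 = 4.2848 mm/day
Therefore the reference evapotranspiration ET0 = 4.2848 mm/day.


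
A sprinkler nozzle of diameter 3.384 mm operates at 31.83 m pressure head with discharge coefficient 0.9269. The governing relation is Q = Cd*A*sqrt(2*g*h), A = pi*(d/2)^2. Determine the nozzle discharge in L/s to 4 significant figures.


A = pi*(3.384e-3/2)^2 = 8.99395e-06 m^2
Q = 0.9269 * 8.99395e-06 * sqrt(2*9.81*31.83) * 1000 = 0.2083 L/s
Therefore the nozzle discharge = 0.2083 L/s.


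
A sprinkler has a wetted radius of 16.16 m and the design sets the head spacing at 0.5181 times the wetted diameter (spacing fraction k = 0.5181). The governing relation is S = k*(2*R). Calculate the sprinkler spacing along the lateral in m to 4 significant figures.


S = 0.5181 * (2 * 16.16) = 16.74 m
Therefore the sprinkler spacing along the lateral = 16.74 m.


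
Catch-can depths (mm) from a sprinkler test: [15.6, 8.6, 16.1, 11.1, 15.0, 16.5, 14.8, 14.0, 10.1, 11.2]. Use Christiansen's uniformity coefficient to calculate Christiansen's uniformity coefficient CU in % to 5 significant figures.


Approach: apply Christiansen's uniformity coefficient, CU = (1 - mean_abs_deviation/mean)*100.
mean = 13.30000 mm
mean |d_i - mean| = 2.440000 mm
CU = (1 - 2.440000/13.30000)*100 = 81.654 %
Therefore Christiansen's uniformity coefficient CU = 81.654 %.


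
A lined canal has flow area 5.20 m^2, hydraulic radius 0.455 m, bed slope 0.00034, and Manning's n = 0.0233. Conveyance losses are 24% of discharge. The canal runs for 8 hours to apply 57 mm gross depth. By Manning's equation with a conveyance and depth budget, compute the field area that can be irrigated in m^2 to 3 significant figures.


Approach: apply Manning's equation with a conveyance and depth budget, Q = (1/n)*A*R^(2/3)*S^(1/2); Q_field = Q*(1-loss); Area = Q_field*t/(d/1000).
Step 1 — canal discharge (Manning's equation):
  Q = (1/0.0233) * 5.20 * 0.455^(2/3) * 0.00034^(1/2) = 2.4344 m^3/s
Step 2 — delivered flow: Q_field = 2.4344*(1 - 24/100) = 1.8502 m^3/s
Step 3 — volume delivered: V = 1.8502 * 8*3600 = 53284 m^3
Step 4 — area served: A = V / (depth/1000) = 53284 / 0.057 = 935000 m^2
Therefore the field area that can be irrigated = 935000 m^2.


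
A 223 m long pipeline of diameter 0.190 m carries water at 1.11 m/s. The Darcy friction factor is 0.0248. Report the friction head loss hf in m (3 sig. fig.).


Approach: apply the Darcy-Weisbach equation, hf = f*(L/D)*(v^2/(2g)).
hf = 0.0248 * (223/0.190) * (1.11^2 / (2*9.81))
hf = 1.83 m
Therefore the friction head loss hf = 1.83 m.


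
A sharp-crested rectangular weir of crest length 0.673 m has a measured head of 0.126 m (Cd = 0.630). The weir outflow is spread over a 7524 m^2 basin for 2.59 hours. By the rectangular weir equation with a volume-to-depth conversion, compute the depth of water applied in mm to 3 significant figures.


Approach: apply the rectangular weir equation with a volume-to-depth conversion, Q = (2/3)*Cd*L*sqrt(2g)*H^1.5; d = Q*t/A * 1000.
Step 1 — weir discharge:
  Q = (2/3)*0.630*0.673*sqrt(2*9.81)*0.126^1.5 = 0.055998 m^3/s
Step 2 — volume: V = 0.055998 * 2.59*3600 = 522.12 m^3
Step 3 — depth: d = V/A * 1000 = 522.12/7524 * 1000 = 69.4 mm
Therefore the depth of water applied = 69.4 mm.


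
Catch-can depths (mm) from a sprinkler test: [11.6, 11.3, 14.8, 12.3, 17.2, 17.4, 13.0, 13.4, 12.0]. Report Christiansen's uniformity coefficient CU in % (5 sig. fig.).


Approach: apply Christiansen's uniformity coefficient, CU = (1 - mean_abs_deviation/mean)*100.
mean = 13.66667 mm
mean |d_i - mean| = 1.866667 mm
CU = (1 - 1.866667/13.66667)*100 = 86.341 %
Therefore Christiansen's uniformity coefficient CU = 86.341 %.


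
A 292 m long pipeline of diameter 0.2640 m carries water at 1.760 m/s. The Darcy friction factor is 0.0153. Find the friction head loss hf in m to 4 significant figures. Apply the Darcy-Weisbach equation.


Approach: apply the Darcy-Weisbach equation, hf = f*(L/D)*(v^2/(2g)).
hf = 0.0153 * (292/0.2640) * (1.760^2 / (2*9.81))
hf = 2.672 m
Therefore the friction head loss hf = 2.672 m.


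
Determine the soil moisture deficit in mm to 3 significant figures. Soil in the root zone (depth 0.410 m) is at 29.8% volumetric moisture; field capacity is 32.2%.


Approach: apply the soil moisture deficit relation, SMD = (FC - theta)/100 * depth * 1000.
SMD = (32.2 - 29.8)/100 * 0.410 * 1000 = 9.84 mm
Therefore the soil moisture deficit = 9.84 mm.


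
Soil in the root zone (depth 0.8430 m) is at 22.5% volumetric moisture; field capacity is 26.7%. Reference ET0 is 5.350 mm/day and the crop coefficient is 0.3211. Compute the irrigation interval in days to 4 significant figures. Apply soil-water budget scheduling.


Approach: apply soil-water budget scheduling, SMD = (FC-theta)/100*depth*1000; ETc = ET0*Kc; interval = SMD/ETc.
Step 1 — soil moisture deficit:
  SMD = (26.7 - 22.5)/100 * 0.8430 * 1000 = 35.4060 mm
Step 2 — daily crop ET (ETc = ET0*Kc):
  ETc = 5.350 * 0.3211 = 1.71788 mm/day
Step 3 — irrigation interval (SMD/ETc):
  interval = 35.4060 / 1.71788 = 20.61 days
Therefore the irrigation interval = 20.61 days.


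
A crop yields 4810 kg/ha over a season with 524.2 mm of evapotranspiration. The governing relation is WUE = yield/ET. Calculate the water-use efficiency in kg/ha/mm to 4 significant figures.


WUE = 4810 / 524.2 = 9.176 kg/ha/mm
Therefore the water-use efficiency = 9.176 kg/ha/mm.


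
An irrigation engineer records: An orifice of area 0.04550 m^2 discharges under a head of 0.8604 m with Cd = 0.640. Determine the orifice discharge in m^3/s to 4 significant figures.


Approach: apply the orifice equation, Q = Cd*A*sqrt(2*g*h).
Q = 0.640 * 0.04550 * sqrt(2*9.81*0.8604) = 0.1196 m^3/s
Therefore the orifice discharge = 0.1196 m^3/s.


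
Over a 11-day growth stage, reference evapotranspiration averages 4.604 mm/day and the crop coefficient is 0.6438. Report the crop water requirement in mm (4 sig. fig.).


Approach: apply the crop water requirement relation, CWR = ET0 * Kc * days.
CWR = 4.604 * 0.6438 * 11 = 32.60 mm
Therefore the crop water requirement = 32.60 mm.


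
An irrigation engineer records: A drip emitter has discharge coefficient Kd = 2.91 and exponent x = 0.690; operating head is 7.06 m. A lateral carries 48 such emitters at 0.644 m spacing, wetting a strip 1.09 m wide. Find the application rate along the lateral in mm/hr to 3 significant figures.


Approach: apply the emitter equation with a lateral mass balance, q = Kd*h^x; Q = n*q; rate = Q/(n*spacing*width).
Step 1 — single emitter flow (q = Kd*h^x):
  q = 2.91 * 7.06^0.690 = 11.209 L/hr
Step 2 — total lateral flow: Q = 48 * 11.209 = 538.03 L/hr
Step 3 — wetted area: A = 48 * 0.644 * 1.09 = 33.694 m^2
Step 4 — application rate: Q/A = 538.03/33.694 = 16.0 mm/hr
Therefore the application rate along the lateral = 16.0 mm/hr.


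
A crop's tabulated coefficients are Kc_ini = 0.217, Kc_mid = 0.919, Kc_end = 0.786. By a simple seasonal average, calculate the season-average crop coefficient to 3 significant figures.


Approach: apply a simple seasonal average, Kc_avg = (Kc_ini + Kc_mid + Kc_end)/3.
Kc_avg = (0.217 + 0.919 + 0.786)/3 = 0.641
Therefore the season-average crop coefficient = 0.641.


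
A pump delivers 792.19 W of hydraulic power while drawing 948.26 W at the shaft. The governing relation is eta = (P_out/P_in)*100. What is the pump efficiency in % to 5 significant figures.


eta = (792.19 / 948.26) * 100 = 83.541 %
Therefore the pump efficiency = 83.541 %.


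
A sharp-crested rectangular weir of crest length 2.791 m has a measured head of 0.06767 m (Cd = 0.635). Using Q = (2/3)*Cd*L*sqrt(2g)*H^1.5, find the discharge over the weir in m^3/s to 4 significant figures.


Q = (2/3)*0.635*2.791*sqrt(2*9.81)*0.06767^1.5 = 0.09213 m^3/s
Therefore the discharge over the weir = 0.09213 m^3/s.


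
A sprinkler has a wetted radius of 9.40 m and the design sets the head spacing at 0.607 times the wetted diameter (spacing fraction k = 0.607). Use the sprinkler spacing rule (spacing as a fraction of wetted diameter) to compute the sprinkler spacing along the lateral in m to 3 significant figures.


Approach: apply the sprinkler spacing rule (spacing as a fraction of wetted diameter), S = k*(2*R).
S = 0.607 * (2 * 9.40) = 11.4 m
Therefore the sprinkler spacing along the lateral = 11.4 m.


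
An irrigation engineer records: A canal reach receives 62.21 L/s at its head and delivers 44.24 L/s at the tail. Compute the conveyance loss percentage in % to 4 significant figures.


Approach: apply the conveyance loss ratio, loss% = ((Q_head - Q_tail)/Q_head)*100.
loss = ((62.21 - 44.24)/62.21)*100 = 28.89 %
Therefore the conveyance loss percentage = 28.89 %.


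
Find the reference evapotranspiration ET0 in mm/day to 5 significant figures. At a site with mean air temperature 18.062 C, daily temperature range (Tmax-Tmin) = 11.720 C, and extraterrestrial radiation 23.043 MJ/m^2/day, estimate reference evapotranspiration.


Approach: apply the Hargreaves-Samani method, ET0 = 0.0023*(Tmean+17.8)*sqrt(Tmax-Tmin)*0.408*Ra.
ET0 = 0.0023*(18.062+17.8)*sqrt(11.720)*0.408*23.043 = 2.6548 mm/day
Therefore the reference evapotranspiration ET0 = 2.6548 mm/day.


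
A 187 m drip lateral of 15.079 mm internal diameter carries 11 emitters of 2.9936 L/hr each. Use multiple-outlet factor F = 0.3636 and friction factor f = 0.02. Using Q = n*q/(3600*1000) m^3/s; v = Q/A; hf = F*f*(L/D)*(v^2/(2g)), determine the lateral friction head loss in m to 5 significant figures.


Q = 11*2.9936/(3600*1000) = 9.147111e-06 m^3/s
A = pi*(15.079e-3/2)^2 = 1.785809e-04 m^2, so v = Q/A = 0.05122111 m/s
hf = 0.3636*0.02*(187/0.015079)*(0.05122111^2/(2*9.81)) = 0.012059 m
Therefore the lateral friction head loss = 0.012059 m.
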